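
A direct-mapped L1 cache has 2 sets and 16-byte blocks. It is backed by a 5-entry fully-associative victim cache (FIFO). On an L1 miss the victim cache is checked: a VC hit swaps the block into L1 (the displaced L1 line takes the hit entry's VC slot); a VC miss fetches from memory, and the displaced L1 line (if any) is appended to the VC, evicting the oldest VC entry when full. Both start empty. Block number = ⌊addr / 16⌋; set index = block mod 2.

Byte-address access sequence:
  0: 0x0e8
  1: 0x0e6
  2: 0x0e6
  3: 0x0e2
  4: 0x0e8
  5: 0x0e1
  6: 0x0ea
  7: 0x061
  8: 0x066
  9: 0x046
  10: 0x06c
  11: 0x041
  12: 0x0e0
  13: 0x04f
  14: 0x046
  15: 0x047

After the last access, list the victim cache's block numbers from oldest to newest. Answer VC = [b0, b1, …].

VC = [14, 6]

#0 0xe8→b14/s0 MISS; vc=[]
#1 0xe6→b14/s0 L1-HIT; vc=[]
#2 0xe6→b14/s0 L1-HIT; vc=[]
#3 0xe2→b14/s0 L1-HIT; vc=[]
#4 0xe8→b14/s0 L1-HIT; vc=[]
#5 0xe1→b14/s0 L1-HIT; vc=[]
#6 0xea→b14/s0 L1-HIT; vc=[]
#7 0x61→b6/s0 MISS; vc=[14]
#8 0x66→b6/s0 L1-HIT; vc=[14]
#9 0x46→b4/s0 MISS; vc=[14,6]
#10 0x6c→b6/s0 VC-HIT; vc=[14,4]
#11 0x41→b4/s0 VC-HIT; vc=[14,6]
#12 0xe0→b14/s0 VC-HIT; vc=[4,6]
#13 0x4f→b4/s0 VC-HIT; vc=[14,6]
#14 0x46→b4/s0 L1-HIT; vc=[14,6]
#15 0x47→b4/s0 L1-HIT; vc=[14,6]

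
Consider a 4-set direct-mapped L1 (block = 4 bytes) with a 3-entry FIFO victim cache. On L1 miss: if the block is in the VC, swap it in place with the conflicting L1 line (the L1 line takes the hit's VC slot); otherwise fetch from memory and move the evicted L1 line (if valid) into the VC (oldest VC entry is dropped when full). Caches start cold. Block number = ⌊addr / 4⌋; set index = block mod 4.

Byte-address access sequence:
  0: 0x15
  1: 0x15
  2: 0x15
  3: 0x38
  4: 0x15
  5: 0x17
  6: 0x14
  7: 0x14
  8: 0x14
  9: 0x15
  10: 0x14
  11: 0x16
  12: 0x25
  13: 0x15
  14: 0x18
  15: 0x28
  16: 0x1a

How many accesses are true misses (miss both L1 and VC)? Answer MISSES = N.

MISSES = 5

  [0] addr=0x15 blk=5 s=1: MISS | VC []
  [1] addr=0x15 blk=5 s=1: L1-HIT | VC []
  [2] addr=0x15 blk=5 s=1: L1-HIT | VC []
  [3] addr=0x38 blk=14 s=2: MISS | VC []
  [4] addr=0x15 blk=5 s=1: L1-HIT | VC []
  [5] addr=0x17 blk=5 s=1: L1-HIT | VC []
  [6] addr=0x14 blk=5 s=1: L1-HIT | VC []
  [7] addr=0x14 blk=5 s=1: L1-HIT | VC []
  [8] addr=0x14 blk=5 s=1: L1-HIT | VC []
  [9] addr=0x15 blk=5 s=1: L1-HIT | VC []
  [10] addr=0x14 blk=5 s=1: L1-HIT | VC []
  [11] addr=0x16 blk=5 s=1: L1-HIT | VC []
  [12] addr=0x25 blk=9 s=1: MISS | VC [5]
  [13] addr=0x15 blk=5 s=1: VC-HIT | VC [9]
  [14] addr=0x18 blk=6 s=2: MISS | VC [9, 14]
  [15] addr=0x28 blk=10 s=2: MISS | VC [9, 14, 6]
  [16] addr=0x1a blk=6 s=2: VC-HIT | VC [9, 14, 10]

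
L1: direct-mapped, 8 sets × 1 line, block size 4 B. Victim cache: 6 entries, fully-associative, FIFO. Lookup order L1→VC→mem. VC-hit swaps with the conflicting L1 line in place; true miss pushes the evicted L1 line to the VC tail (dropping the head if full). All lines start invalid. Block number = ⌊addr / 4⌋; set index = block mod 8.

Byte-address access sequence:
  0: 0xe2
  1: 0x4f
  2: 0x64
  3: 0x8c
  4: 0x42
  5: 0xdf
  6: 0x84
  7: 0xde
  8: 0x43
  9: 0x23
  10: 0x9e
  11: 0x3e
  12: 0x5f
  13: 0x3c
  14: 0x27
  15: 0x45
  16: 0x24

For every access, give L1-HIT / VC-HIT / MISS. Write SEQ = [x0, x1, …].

#0 0xe2→b56/s0 MISS; vc=[]
#1 0x4f→b19/s3 MISS; vc=[]
#2 0x64→b25/s1 MISS; vc=[]
#3 0x8c→b35/s3 MISS; vc=[19]
#4 0x42→b16/s0 MISS; vc=[19,56]
#5 0xdf→b55/s7 MISS; vc=[19,56]
#6 0x84→b33/s1 MISS; vc=[19,56,25]
#7 0xde→b55/s7 L1-HIT; vc=[19,56,25]
#8 0x43→b16/s0 L1-HIT; vc=[19,56,25]
#9 0x23→b8/s0 MISS; vc=[19,56,25,16]
#10 0x9e→b39/s7 MISS; vc=[19,56,25,16,55]
#11 0x3e→b15/s7 MISS; vc=[19,56,25,16,55,39]
#12 0x5f→b23/s7 MISS; vc=[56,25,16,55,39,15]
#13 0x3c→b15/s7 VC-HIT; vc=[56,25,16,55,39,23]
#14 0x27→b9/s1 MISS; vc=[25,16,55,39,23,33]
#15 0x45→b17/s1 MISS; vc=[16,55,39,23,33,9]
#16 0x24→b9/s1 VC-HIT; vc=[16,55,39,23,33,17]

SEQ = [MISS, MISS, MISS, MISS, MISS, MISS, MISS, L1-HIT, L1-HIT, MISS, MISS, MISS, MISS, VC-HIT, MISS, MISS, VC-HIT]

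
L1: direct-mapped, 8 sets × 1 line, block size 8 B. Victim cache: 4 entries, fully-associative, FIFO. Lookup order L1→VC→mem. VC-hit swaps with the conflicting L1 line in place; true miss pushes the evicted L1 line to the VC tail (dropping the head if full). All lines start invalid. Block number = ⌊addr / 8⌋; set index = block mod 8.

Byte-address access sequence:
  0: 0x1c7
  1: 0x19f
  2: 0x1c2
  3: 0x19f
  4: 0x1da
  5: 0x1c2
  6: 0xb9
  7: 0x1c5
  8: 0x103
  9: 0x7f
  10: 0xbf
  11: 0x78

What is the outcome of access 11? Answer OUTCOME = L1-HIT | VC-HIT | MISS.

  [0] addr=0x1c7 blk=56 s=0: MISS | VC []
  [1] addr=0x19f blk=51 s=3: MISS | VC []
  [2] addr=0x1c2 blk=56 s=0: L1-HIT | VC []
  [3] addr=0x19f blk=51 s=3: L1-HIT | VC []
  [4] addr=0x1da blk=59 s=3: MISS | VC [51]
  [5] addr=0x1c2 blk=56 s=0: L1-HIT | VC [51]
  [6] addr=0xb9 blk=23 s=7: MISS | VC [51]
  [7] addr=0x1c5 blk=56 s=0: L1-HIT | VC [51]
  [8] addr=0x103 blk=32 s=0: MISS | VC [51, 56]
  [9] addr=0x7f blk=15 s=7: MISS | VC [51, 56, 23]
  [10] addr=0xbf blk=23 s=7: VC-HIT | VC [51, 56, 15]
  [11] addr=0x78 blk=15 s=7: VC-HIT | VC [51, 56, 23]

OUTCOME = VC-HIT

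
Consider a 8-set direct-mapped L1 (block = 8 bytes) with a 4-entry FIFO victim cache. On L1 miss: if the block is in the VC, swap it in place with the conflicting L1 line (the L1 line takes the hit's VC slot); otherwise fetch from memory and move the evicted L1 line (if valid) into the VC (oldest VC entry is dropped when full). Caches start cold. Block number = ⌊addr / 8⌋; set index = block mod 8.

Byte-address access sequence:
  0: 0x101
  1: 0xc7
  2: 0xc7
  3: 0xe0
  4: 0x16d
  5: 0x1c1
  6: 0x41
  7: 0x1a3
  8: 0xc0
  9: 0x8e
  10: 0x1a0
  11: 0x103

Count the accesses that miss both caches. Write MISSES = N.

0: 0x101 (blk 32, set 0) → MISS  vc=[]
1: 0xc7 (blk 24, set 0) → MISS  vc=[32]
2: 0xc7 (blk 24, set 0) → L1-HIT  vc=[32]
3: 0xe0 (blk 28, set 4) → MISS  vc=[32]
4: 0x16d (blk 45, set 5) → MISS  vc=[32]
5: 0x1c1 (blk 56, set 0) → MISS  vc=[32, 24]
6: 0x41 (blk 8, set 0) → MISS  vc=[32, 24, 56]
7: 0x1a3 (blk 52, set 4) → MISS  vc=[32, 24, 56, 28]
8: 0xc0 (blk 24, set 0) → VC-HIT  vc=[32, 8, 56, 28]
9: 0x8e (blk 17, set 1) → MISS  vc=[32, 8, 56, 28]
10: 0x1a0 (blk 52, set 4) → L1-HIT  vc=[32, 8, 56, 28]
11: 0x103 (blk 32, set 0) → VC-HIT  vc=[24, 8, 56, 28]

MISSES = 8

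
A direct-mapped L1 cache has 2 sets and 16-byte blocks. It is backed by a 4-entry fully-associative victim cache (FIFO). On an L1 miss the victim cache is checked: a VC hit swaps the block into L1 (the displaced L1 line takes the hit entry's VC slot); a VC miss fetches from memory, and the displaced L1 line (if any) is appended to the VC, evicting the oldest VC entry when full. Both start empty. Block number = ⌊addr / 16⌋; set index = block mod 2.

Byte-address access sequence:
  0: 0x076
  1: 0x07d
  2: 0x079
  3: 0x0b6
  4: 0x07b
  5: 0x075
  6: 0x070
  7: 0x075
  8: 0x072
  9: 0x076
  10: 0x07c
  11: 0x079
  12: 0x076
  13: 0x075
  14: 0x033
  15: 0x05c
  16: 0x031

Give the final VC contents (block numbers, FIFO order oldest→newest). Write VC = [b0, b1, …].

VC = [11, 7, 5]

0: 0x76 (blk 7, set 1) → MISS  vc=[]
1: 0x7d (blk 7, set 1) → L1-HIT  vc=[]
2: 0x79 (blk 7, set 1) → L1-HIT  vc=[]
3: 0xb6 (blk 11, set 1) → MISS  vc=[7]
4: 0x7b (blk 7, set 1) → VC-HIT  vc=[11]
5: 0x75 (blk 7, set 1) → L1-HIT  vc=[11]
6: 0x70 (blk 7, set 1) → L1-HIT  vc=[11]
7: 0x75 (blk 7, set 1) → L1-HIT  vc=[11]
8: 0x72 (blk 7, set 1) → L1-HIT  vc=[11]
9: 0x76 (blk 7, set 1) → L1-HIT  vc=[11]
10: 0x7c (blk 7, set 1) → L1-HIT  vc=[11]
11: 0x79 (blk 7, set 1) → L1-HIT  vc=[11]
12: 0x76 (blk 7, set 1) → L1-HIT  vc=[11]
13: 0x75 (blk 7, set 1) → L1-HIT  vc=[11]
14: 0x33 (blk 3, set 1) → MISS  vc=[11, 7]
15: 0x5c (blk 5, set 1) → MISS  vc=[11, 7, 3]
16: 0x31 (blk 3, set 1) → VC-HIT  vc=[11, 7, 5]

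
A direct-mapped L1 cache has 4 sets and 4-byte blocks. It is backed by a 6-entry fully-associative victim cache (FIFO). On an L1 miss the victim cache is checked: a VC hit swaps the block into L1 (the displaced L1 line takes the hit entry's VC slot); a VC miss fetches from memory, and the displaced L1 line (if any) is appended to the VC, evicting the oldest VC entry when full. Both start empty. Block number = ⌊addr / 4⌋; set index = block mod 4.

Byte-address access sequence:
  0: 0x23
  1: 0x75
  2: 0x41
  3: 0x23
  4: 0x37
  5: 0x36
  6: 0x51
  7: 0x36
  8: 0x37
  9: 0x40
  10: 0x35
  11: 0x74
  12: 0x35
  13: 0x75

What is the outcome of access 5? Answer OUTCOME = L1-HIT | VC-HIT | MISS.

OUTCOME = L1-HIT

  [0] addr=0x23 blk=8 s=0: MISS | VC []
  [1] addr=0x75 blk=29 s=1: MISS | VC []
  [2] addr=0x41 blk=16 s=0: MISS | VC [8]
  [3] addr=0x23 blk=8 s=0: VC-HIT | VC [16]
  [4] addr=0x37 blk=13 s=1: MISS | VC [16, 29]
  [5] addr=0x36 blk=13 s=1: L1-HIT | VC [16, 29]
  [6] addr=0x51 blk=20 s=0: MISS | VC [16, 29, 8]
  [7] addr=0x36 blk=13 s=1: L1-HIT | VC [16, 29, 8]
  [8] addr=0x37 blk=13 s=1: L1-HIT | VC [16, 29, 8]
  [9] addr=0x40 blk=16 s=0: VC-HIT | VC [20, 29, 8]
  [10] addr=0x35 blk=13 s=1: L1-HIT | VC [20, 29, 8]
  [11] addr=0x74 blk=29 s=1: VC-HIT | VC [20, 13, 8]
  [12] addr=0x35 blk=13 s=1: VC-HIT | VC [20, 29, 8]
  [13] addr=0x75 blk=29 s=1: VC-HIT | VC [20, 13, 8]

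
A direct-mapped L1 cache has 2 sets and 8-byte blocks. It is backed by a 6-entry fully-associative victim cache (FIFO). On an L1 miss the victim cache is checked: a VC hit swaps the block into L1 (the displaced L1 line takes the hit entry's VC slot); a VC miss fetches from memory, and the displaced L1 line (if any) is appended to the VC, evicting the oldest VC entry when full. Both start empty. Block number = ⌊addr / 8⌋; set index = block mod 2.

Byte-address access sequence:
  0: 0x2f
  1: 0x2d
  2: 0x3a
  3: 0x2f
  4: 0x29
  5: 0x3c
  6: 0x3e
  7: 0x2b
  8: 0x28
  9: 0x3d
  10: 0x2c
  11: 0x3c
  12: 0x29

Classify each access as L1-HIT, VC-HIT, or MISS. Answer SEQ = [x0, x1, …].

SEQ = [MISS, L1-HIT, MISS, VC-HIT, L1-HIT, VC-HIT, L1-HIT, VC-HIT, L1-HIT, VC-HIT, VC-HIT, VC-HIT, VC-HIT]

  [0] addr=0x2f blk=5 s=1: MISS | VC []
  [1] addr=0x2d blk=5 s=1: L1-HIT | VC []
  [2] addr=0x3a blk=7 s=1: MISS | VC [5]
  [3] addr=0x2f blk=5 s=1: VC-HIT | VC [7]
  [4] addr=0x29 blk=5 s=1: L1-HIT | VC [7]
  [5] addr=0x3c blk=7 s=1: VC-HIT | VC [5]
  [6] addr=0x3e blk=7 s=1: L1-HIT | VC [5]
  [7] addr=0x2b blk=5 s=1: VC-HIT | VC [7]
  [8] addr=0x28 blk=5 s=1: L1-HIT | VC [7]
  [9] addr=0x3d blk=7 s=1: VC-HIT | VC [5]
  [10] addr=0x2c blk=5 s=1: VC-HIT | VC [7]
  [11] addr=0x3c blk=7 s=1: VC-HIT | VC [5]
  [12] addr=0x29 blk=5 s=1: VC-HIT | VC [7]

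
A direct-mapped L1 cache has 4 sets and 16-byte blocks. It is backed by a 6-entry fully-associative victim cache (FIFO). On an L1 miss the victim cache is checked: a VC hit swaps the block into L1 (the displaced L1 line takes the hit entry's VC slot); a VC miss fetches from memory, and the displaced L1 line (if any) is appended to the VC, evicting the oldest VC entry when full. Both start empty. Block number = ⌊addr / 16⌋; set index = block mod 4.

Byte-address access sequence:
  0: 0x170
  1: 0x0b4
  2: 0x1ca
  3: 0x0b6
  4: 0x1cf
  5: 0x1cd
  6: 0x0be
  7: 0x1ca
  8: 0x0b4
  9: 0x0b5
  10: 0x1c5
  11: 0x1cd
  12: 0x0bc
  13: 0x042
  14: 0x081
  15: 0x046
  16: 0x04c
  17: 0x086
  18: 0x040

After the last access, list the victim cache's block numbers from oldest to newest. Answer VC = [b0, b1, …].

  [0] addr=0x170 blk=23 s=3: MISS | VC []
  [1] addr=0xb4 blk=11 s=3: MISS | VC [23]
  [2] addr=0x1ca blk=28 s=0: MISS | VC [23]
  [3] addr=0xb6 blk=11 s=3: L1-HIT | VC [23]
  [4] addr=0x1cf blk=28 s=0: L1-HIT | VC [23]
  [5] addr=0x1cd blk=28 s=0: L1-HIT | VC [23]
  [6] addr=0xbe blk=11 s=3: L1-HIT | VC [23]
  [7] addr=0x1ca blk=28 s=0: L1-HIT | VC [23]
  [8] addr=0xb4 blk=11 s=3: L1-HIT | VC [23]
  [9] addr=0xb5 blk=11 s=3: L1-HIT | VC [23]
  [10] addr=0x1c5 blk=28 s=0: L1-HIT | VC [23]
  [11] addr=0x1cd blk=28 s=0: L1-HIT | VC [23]
  [12] addr=0xbc blk=11 s=3: L1-HIT | VC [23]
  [13] addr=0x42 blk=4 s=0: MISS | VC [23, 28]
  [14] addr=0x81 blk=8 s=0: MISS | VC [23, 28, 4]
  [15] addr=0x46 blk=4 s=0: VC-HIT | VC [23, 28, 8]
  [16] addr=0x4c blk=4 s=0: L1-HIT | VC [23, 28, 8]
  [17] addr=0x86 blk=8 s=0: VC-HIT | VC [23, 28, 4]
  [18] addr=0x40 blk=4 s=0: VC-HIT | VC [23, 28, 8]

VC = [23, 28, 8]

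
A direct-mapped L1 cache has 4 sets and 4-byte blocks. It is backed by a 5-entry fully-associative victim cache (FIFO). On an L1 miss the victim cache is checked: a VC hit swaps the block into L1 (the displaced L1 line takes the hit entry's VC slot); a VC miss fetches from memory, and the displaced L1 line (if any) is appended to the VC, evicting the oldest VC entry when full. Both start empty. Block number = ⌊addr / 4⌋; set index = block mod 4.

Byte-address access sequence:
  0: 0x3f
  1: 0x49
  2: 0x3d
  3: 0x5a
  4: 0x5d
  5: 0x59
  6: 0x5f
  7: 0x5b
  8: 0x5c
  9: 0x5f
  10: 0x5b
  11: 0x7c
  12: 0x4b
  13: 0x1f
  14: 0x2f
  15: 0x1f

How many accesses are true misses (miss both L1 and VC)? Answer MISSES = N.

#0 0x3f→b15/s3 MISS; vc=[]
#1 0x49→b18/s2 MISS; vc=[]
#2 0x3d→b15/s3 L1-HIT; vc=[]
#3 0x5a→b22/s2 MISS; vc=[18]
#4 0x5d→b23/s3 MISS; vc=[18,15]
#5 0x59→b22/s2 L1-HIT; vc=[18,15]
#6 0x5f→b23/s3 L1-HIT; vc=[18,15]
#7 0x5b→b22/s2 L1-HIT; vc=[18,15]
#8 0x5c→b23/s3 L1-HIT; vc=[18,15]
#9 0x5f→b23/s3 L1-HIT; vc=[18,15]
#10 0x5b→b22/s2 L1-HIT; vc=[18,15]
#11 0x7c→b31/s3 MISS; vc=[18,15,23]
#12 0x4b→b18/s2 VC-HIT; vc=[22,15,23]
#13 0x1f→b7/s3 MISS; vc=[22,15,23,31]
#14 0x2f→b11/s3 MISS; vc=[22,15,23,31,7]
#15 0x1f→b7/s3 VC-HIT; vc=[22,15,23,31,11]

MISSES = 7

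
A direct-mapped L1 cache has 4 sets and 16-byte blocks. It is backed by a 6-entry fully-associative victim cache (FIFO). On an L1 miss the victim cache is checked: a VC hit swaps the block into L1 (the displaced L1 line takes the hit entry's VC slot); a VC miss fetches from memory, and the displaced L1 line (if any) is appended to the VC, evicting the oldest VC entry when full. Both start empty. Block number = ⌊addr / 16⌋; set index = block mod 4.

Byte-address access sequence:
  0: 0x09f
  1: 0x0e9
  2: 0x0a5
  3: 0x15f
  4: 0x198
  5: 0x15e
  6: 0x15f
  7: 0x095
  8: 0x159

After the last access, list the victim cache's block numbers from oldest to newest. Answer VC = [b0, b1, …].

0: 0x9f (blk 9, set 1) → MISS  vc=[]
1: 0xe9 (blk 14, set 2) → MISS  vc=[]
2: 0xa5 (blk 10, set 2) → MISS  vc=[14]
3: 0x15f (blk 21, set 1) → MISS  vc=[14, 9]
4: 0x198 (blk 25, set 1) → MISS  vc=[14, 9, 21]
5: 0x15e (blk 21, set 1) → VC-HIT  vc=[14, 9, 25]
6: 0x15f (blk 21, set 1) → L1-HIT  vc=[14, 9, 25]
7: 0x95 (blk 9, set 1) → VC-HIT  vc=[14, 21, 25]
8: 0x159 (blk 21, set 1) → VC-HIT  vc=[14, 9, 25]

VC = [14, 9, 25]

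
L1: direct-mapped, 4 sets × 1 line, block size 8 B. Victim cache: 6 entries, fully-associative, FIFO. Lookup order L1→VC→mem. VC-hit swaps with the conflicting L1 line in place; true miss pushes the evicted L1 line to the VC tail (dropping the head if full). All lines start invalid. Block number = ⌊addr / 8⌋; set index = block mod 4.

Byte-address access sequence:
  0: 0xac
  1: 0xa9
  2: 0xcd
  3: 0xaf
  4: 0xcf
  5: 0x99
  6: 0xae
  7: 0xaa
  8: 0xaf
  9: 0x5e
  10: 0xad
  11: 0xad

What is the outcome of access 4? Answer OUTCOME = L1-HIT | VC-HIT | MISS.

  [0] addr=0xac blk=21 s=1: MISS | VC []
  [1] addr=0xa9 blk=21 s=1: L1-HIT | VC []
  [2] addr=0xcd blk=25 s=1: MISS | VC [21]
  [3] addr=0xaf blk=21 s=1: VC-HIT | VC [25]
  [4] addr=0xcf blk=25 s=1: VC-HIT | VC [21]
  [5] addr=0x99 blk=19 s=3: MISS | VC [21]
  [6] addr=0xae blk=21 s=1: VC-HIT | VC [25]
  [7] addr=0xaa blk=21 s=1: L1-HIT | VC [25]
  [8] addr=0xaf blk=21 s=1: L1-HIT | VC [25]
  [9] addr=0x5e blk=11 s=3: MISS | VC [25, 19]
  [10] addr=0xad blk=21 s=1: L1-HIT | VC [25, 19]
  [11] addr=0xad blk=21 s=1: L1-HIT | VC [25, 19]

OUTCOME = VC-HIT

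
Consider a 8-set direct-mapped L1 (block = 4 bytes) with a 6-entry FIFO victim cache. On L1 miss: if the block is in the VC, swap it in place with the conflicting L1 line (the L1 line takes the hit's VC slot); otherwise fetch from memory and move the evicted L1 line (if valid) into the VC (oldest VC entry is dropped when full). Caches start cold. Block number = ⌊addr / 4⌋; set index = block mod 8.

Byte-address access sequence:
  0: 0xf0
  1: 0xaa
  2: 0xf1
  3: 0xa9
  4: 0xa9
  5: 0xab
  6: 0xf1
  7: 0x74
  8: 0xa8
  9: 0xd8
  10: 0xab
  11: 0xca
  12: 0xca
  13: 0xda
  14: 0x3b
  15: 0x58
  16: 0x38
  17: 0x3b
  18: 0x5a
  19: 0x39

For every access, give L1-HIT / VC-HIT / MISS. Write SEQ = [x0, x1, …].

0: 0xf0 (blk 60, set 4) → MISS  vc=[]
1: 0xaa (blk 42, set 2) → MISS  vc=[]
2: 0xf1 (blk 60, set 4) → L1-HIT  vc=[]
3: 0xa9 (blk 42, set 2) → L1-HIT  vc=[]
4: 0xa9 (blk 42, set 2) → L1-HIT  vc=[]
5: 0xab (blk 42, set 2) → L1-HIT  vc=[]
6: 0xf1 (blk 60, set 4) → L1-HIT  vc=[]
7: 0x74 (blk 29, set 5) → MISS  vc=[]
8: 0xa8 (blk 42, set 2) → L1-HIT  vc=[]
9: 0xd8 (blk 54, set 6) → MISS  vc=[]
10: 0xab (blk 42, set 2) → L1-HIT  vc=[]
11: 0xca (blk 50, set 2) → MISS  vc=[42]
12: 0xca (blk 50, set 2) → L1-HIT  vc=[42]
13: 0xda (blk 54, set 6) → L1-HIT  vc=[42]
14: 0x3b (blk 14, set 6) → MISS  vc=[42, 54]
15: 0x58 (blk 22, set 6) → MISS  vc=[42, 54, 14]
16: 0x38 (blk 14, set 6) → VC-HIT  vc=[42, 54, 22]
17: 0x3b (blk 14, set 6) → L1-HIT  vc=[42, 54, 22]
18: 0x5a (blk 22, set 6) → VC-HIT  vc=[42, 54, 14]
19: 0x39 (blk 14, set 6) → VC-HIT  vc=[42, 54, 22]

SEQ = [MISS, MISS, L1-HIT, L1-HIT, L1-HIT, L1-HIT, L1-HIT, MISS, L1-HIT, MISS, L1-HIT, MISS, L1-HIT, L1-HIT, MISS, MISS, VC-HIT, L1-HIT, VC-HIT, VC-HIT]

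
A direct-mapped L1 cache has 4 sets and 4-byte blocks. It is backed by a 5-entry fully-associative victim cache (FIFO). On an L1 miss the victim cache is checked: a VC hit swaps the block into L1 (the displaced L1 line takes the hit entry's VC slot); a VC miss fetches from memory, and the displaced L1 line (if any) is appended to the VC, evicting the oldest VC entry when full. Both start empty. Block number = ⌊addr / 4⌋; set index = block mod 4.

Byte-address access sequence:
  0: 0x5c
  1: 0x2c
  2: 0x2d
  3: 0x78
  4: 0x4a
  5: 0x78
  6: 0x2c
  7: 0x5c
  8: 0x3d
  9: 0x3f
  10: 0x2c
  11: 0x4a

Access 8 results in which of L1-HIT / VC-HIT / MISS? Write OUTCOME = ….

0: 0x5c (blk 23, set 3) → MISS  vc=[]
1: 0x2c (blk 11, set 3) → MISS  vc=[23]
2: 0x2d (blk 11, set 3) → L1-HIT  vc=[23]
3: 0x78 (blk 30, set 2) → MISS  vc=[23]
4: 0x4a (blk 18, set 2) → MISS  vc=[23, 30]
5: 0x78 (blk 30, set 2) → VC-HIT  vc=[23, 18]
6: 0x2c (blk 11, set 3) → L1-HIT  vc=[23, 18]
7: 0x5c (blk 23, set 3) → VC-HIT  vc=[11, 18]
8: 0x3d (blk 15, set 3) → MISS  vc=[11, 18, 23]
9: 0x3f (blk 15, set 3) → L1-HIT  vc=[11, 18, 23]
10: 0x2c (blk 11, set 3) → VC-HIT  vc=[15, 18, 23]
11: 0x4a (blk 18, set 2) → VC-HIT  vc=[15, 30, 23]

OUTCOME = MISS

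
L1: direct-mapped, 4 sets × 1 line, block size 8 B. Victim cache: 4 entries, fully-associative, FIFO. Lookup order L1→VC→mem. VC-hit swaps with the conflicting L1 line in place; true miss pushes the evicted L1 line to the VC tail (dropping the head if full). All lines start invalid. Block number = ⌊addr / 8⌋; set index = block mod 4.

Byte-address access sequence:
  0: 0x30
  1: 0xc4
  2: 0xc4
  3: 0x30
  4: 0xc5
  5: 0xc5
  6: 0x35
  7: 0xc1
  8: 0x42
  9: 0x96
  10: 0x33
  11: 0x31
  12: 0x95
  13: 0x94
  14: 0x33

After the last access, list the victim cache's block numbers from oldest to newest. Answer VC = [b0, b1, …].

0: 0x30 (blk 6, set 2) → MISS  vc=[]
1: 0xc4 (blk 24, set 0) → MISS  vc=[]
2: 0xc4 (blk 24, set 0) → L1-HIT  vc=[]
3: 0x30 (blk 6, set 2) → L1-HIT  vc=[]
4: 0xc5 (blk 24, set 0) → L1-HIT  vc=[]
5: 0xc5 (blk 24, set 0) → L1-HIT  vc=[]
6: 0x35 (blk 6, set 2) → L1-HIT  vc=[]
7: 0xc1 (blk 24, set 0) → L1-HIT  vc=[]
8: 0x42 (blk 8, set 0) → MISS  vc=[24]
9: 0x96 (blk 18, set 2) → MISS  vc=[24, 6]
10: 0x33 (blk 6, set 2) → VC-HIT  vc=[24, 18]
11: 0x31 (blk 6, set 2) → L1-HIT  vc=[24, 18]
12: 0x95 (blk 18, set 2) → VC-HIT  vc=[24, 6]
13: 0x94 (blk 18, set 2) → L1-HIT  vc=[24, 6]
14: 0x33 (blk 6, set 2) → VC-HIT  vc=[24, 18]

VC = [24, 18]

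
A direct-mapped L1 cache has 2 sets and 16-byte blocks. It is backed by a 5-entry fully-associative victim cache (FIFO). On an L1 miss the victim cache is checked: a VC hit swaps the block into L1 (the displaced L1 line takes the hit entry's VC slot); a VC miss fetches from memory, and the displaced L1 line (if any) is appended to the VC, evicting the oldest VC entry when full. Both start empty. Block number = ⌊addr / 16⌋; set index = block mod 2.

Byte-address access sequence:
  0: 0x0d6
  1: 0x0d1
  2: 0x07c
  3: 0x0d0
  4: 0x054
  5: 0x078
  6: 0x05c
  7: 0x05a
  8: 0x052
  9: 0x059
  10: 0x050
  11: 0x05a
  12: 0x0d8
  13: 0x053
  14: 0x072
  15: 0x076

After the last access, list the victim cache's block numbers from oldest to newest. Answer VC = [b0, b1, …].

0: 0xd6 (blk 13, set 1) → MISS  vc=[]
1: 0xd1 (blk 13, set 1) → L1-HIT  vc=[]
2: 0x7c (blk 7, set 1) → MISS  vc=[13]
3: 0xd0 (blk 13, set 1) → VC-HIT  vc=[7]
4: 0x54 (blk 5, set 1) → MISS  vc=[7, 13]
5: 0x78 (blk 7, set 1) → VC-HIT  vc=[5, 13]
6: 0x5c (blk 5, set 1) → VC-HIT  vc=[7, 13]
7: 0x5a (blk 5, set 1) → L1-HIT  vc=[7, 13]
8: 0x52 (blk 5, set 1) → L1-HIT  vc=[7, 13]
9: 0x59 (blk 5, set 1) → L1-HIT  vc=[7, 13]
10: 0x50 (blk 5, set 1) → L1-HIT  vc=[7, 13]
11: 0x5a (blk 5, set 1) → L1-HIT  vc=[7, 13]
12: 0xd8 (blk 13, set 1) → VC-HIT  vc=[7, 5]
13: 0x53 (blk 5, set 1) → VC-HIT  vc=[7, 13]
14: 0x72 (blk 7, set 1) → VC-HIT  vc=[5, 13]
15: 0x76 (blk 7, set 1) → L1-HIT  vc=[5, 13]

VC = [5, 13]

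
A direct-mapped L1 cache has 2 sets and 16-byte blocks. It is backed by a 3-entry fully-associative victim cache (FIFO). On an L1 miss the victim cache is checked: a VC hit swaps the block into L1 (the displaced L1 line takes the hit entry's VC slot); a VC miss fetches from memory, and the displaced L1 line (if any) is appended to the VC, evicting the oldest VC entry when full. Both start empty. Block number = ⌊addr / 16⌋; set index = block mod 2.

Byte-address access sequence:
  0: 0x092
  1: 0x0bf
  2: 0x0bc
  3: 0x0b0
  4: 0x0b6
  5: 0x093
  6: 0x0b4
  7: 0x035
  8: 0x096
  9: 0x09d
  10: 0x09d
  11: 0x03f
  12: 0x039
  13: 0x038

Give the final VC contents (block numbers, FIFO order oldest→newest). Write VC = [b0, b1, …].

#0 0x92→b9/s1 MISS; vc=[]
#1 0xbf→b11/s1 MISS; vc=[9]
#2 0xbc→b11/s1 L1-HIT; vc=[9]
#3 0xb0→b11/s1 L1-HIT; vc=[9]
#4 0xb6→b11/s1 L1-HIT; vc=[9]
#5 0x93→b9/s1 VC-HIT; vc=[11]
#6 0xb4→b11/s1 VC-HIT; vc=[9]
#7 0x35→b3/s1 MISS; vc=[9,11]
#8 0x96→b9/s1 VC-HIT; vc=[3,11]
#9 0x9d→b9/s1 L1-HIT; vc=[3,11]
#10 0x9d→b9/s1 L1-HIT; vc=[3,11]
#11 0x3f→b3/s1 VC-HIT; vc=[9,11]
#12 0x39→b3/s1 L1-HIT; vc=[9,11]
#13 0x38→b3/s1 L1-HIT; vc=[9,11]

VC = [9, 11]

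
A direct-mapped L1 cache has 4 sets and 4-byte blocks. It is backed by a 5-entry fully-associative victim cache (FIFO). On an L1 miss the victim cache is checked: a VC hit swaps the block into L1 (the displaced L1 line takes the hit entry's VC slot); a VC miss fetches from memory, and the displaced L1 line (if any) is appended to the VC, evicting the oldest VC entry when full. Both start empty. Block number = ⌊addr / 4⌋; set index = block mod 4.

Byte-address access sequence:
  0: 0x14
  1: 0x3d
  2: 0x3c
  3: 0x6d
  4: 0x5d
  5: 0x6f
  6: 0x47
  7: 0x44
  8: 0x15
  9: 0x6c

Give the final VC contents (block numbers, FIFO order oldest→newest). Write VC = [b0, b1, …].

VC = [15, 23, 17]

#0 0x14→b5/s1 MISS; vc=[]
#1 0x3d→b15/s3 MISS; vc=[]
#2 0x3c→b15/s3 L1-HIT; vc=[]
#3 0x6d→b27/s3 MISS; vc=[15]
#4 0x5d→b23/s3 MISS; vc=[15,27]
#5 0x6f→b27/s3 VC-HIT; vc=[15,23]
#6 0x47→b17/s1 MISS; vc=[15,23,5]
#7 0x44→b17/s1 L1-HIT; vc=[15,23,5]
#8 0x15→b5/s1 VC-HIT; vc=[15,23,17]
#9 0x6c→b27/s3 L1-HIT; vc=[15,23,17]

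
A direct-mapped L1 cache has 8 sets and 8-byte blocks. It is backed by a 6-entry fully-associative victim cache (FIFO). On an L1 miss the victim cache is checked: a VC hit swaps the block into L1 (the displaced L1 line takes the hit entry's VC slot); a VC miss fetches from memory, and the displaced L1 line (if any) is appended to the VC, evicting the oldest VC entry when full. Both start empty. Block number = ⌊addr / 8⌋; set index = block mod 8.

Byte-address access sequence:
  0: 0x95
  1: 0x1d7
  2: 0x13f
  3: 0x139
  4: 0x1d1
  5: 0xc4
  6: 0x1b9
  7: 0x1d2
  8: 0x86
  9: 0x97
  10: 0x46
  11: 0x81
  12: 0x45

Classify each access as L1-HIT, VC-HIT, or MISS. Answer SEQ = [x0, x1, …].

SEQ = [MISS, MISS, MISS, L1-HIT, L1-HIT, MISS, MISS, L1-HIT, MISS, VC-HIT, MISS, VC-HIT, VC-HIT]

  [0] addr=0x95 blk=18 s=2: MISS | VC []
  [1] addr=0x1d7 blk=58 s=2: MISS | VC [18]
  [2] addr=0x13f blk=39 s=7: MISS | VC [18]
  [3] addr=0x139 blk=39 s=7: L1-HIT | VC [18]
  [4] addr=0x1d1 blk=58 s=2: L1-HIT | VC [18]
  [5] addr=0xc4 blk=24 s=0: MISS | VC [18]
  [6] addr=0x1b9 blk=55 s=7: MISS | VC [18, 39]
  [7] addr=0x1d2 blk=58 s=2: L1-HIT | VC [18, 39]
  [8] addr=0x86 blk=16 s=0: MISS | VC [18, 39, 24]
  [9] addr=0x97 blk=18 s=2: VC-HIT | VC [58, 39, 24]
  [10] addr=0x46 blk=8 s=0: MISS | VC [58, 39, 24, 16]
  [11] addr=0x81 blk=16 s=0: VC-HIT | VC [58, 39, 24, 8]
  [12] addr=0x45 blk=8 s=0: VC-HIT | VC [58, 39, 24, 16]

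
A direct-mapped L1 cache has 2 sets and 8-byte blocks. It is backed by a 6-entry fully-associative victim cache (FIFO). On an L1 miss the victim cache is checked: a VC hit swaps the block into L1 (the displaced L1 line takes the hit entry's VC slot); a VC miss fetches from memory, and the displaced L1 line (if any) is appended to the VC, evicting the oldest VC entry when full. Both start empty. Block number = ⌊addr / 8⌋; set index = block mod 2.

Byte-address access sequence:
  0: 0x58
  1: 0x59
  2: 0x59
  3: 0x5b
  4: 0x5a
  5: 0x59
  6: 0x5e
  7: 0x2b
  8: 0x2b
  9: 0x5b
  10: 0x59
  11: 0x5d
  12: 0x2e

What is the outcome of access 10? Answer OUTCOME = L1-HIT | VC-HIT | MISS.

OUTCOME = L1-HIT

0: 0x58 (blk 11, set 1) → MISS  vc=[]
1: 0x59 (blk 11, set 1) → L1-HIT  vc=[]
2: 0x59 (blk 11, set 1) → L1-HIT  vc=[]
3: 0x5b (blk 11, set 1) → L1-HIT  vc=[]
4: 0x5a (blk 11, set 1) → L1-HIT  vc=[]
5: 0x59 (blk 11, set 1) → L1-HIT  vc=[]
6: 0x5e (blk 11, set 1) → L1-HIT  vc=[]
7: 0x2b (blk 5, set 1) → MISS  vc=[11]
8: 0x2b (blk 5, set 1) → L1-HIT  vc=[11]
9: 0x5b (blk 11, set 1) → VC-HIT  vc=[5]
10: 0x59 (blk 11, set 1) → L1-HIT  vc=[5]
11: 0x5d (blk 11, set 1) → L1-HIT  vc=[5]
12: 0x2e (blk 5, set 1) → VC-HIT  vc=[11]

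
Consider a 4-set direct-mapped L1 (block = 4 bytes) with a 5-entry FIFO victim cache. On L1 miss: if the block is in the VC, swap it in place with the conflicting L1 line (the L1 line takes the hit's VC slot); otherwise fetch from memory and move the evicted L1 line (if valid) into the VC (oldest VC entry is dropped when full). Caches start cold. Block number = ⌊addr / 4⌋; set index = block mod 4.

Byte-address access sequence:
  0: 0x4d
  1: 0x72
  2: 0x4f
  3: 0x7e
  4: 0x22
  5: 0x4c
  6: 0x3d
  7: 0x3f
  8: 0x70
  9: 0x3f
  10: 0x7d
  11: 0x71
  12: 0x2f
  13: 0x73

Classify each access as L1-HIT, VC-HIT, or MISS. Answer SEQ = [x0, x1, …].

SEQ = [MISS, MISS, L1-HIT, MISS, MISS, VC-HIT, MISS, L1-HIT, VC-HIT, L1-HIT, VC-HIT, L1-HIT, MISS, L1-HIT]

#0 0x4d→b19/s3 MISS; vc=[]
#1 0x72→b28/s0 MISS; vc=[]
#2 0x4f→b19/s3 L1-HIT; vc=[]
#3 0x7e→b31/s3 MISS; vc=[19]
#4 0x22→b8/s0 MISS; vc=[19,28]
#5 0x4c→b19/s3 VC-HIT; vc=[31,28]
#6 0x3d→b15/s3 MISS; vc=[31,28,19]
#7 0x3f→b15/s3 L1-HIT; vc=[31,28,19]
#8 0x70→b28/s0 VC-HIT; vc=[31,8,19]
#9 0x3f→b15/s3 L1-HIT; vc=[31,8,19]
#10 0x7d→b31/s3 VC-HIT; vc=[15,8,19]
#11 0x71→b28/s0 L1-HIT; vc=[15,8,19]
#12 0x2f→b11/s3 MISS; vc=[15,8,19,31]
#13 0x73→b28/s0 L1-HIT; vc=[15,8,19,31]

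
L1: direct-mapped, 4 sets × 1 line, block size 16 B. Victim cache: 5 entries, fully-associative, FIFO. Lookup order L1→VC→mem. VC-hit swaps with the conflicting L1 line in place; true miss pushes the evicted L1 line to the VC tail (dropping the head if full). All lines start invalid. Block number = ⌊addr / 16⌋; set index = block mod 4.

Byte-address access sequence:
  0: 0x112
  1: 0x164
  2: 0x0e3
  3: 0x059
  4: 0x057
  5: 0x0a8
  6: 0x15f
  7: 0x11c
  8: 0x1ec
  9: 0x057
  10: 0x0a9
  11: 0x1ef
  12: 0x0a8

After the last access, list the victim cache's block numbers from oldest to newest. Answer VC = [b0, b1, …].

VC = [22, 21, 14, 17, 30]

#0 0x112→b17/s1 MISS; vc=[]
#1 0x164→b22/s2 MISS; vc=[]
#2 0xe3→b14/s2 MISS; vc=[22]
#3 0x59→b5/s1 MISS; vc=[22,17]
#4 0x57→b5/s1 L1-HIT; vc=[22,17]
#5 0xa8→b10/s2 MISS; vc=[22,17,14]
#6 0x15f→b21/s1 MISS; vc=[22,17,14,5]
#7 0x11c→b17/s1 VC-HIT; vc=[22,21,14,5]
#8 0x1ec→b30/s2 MISS; vc=[22,21,14,5,10]
#9 0x57→b5/s1 VC-HIT; vc=[22,21,14,17,10]
#10 0xa9→b10/s2 VC-HIT; vc=[22,21,14,17,30]
#11 0x1ef→b30/s2 VC-HIT; vc=[22,21,14,17,10]
#12 0xa8→b10/s2 VC-HIT; vc=[22,21,14,17,30]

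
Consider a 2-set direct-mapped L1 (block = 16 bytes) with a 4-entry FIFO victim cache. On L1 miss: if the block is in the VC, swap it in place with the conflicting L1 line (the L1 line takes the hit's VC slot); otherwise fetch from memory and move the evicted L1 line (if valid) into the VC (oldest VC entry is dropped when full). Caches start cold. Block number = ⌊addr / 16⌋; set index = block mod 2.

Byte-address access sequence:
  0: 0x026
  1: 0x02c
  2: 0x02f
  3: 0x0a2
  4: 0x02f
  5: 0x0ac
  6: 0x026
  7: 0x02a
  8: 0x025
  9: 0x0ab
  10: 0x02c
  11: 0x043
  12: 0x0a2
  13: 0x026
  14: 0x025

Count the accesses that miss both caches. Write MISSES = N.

MISSES = 3

#0 0x26→b2/s0 MISS; vc=[]
#1 0x2c→b2/s0 L1-HIT; vc=[]
#2 0x2f→b2/s0 L1-HIT; vc=[]
#3 0xa2→b10/s0 MISS; vc=[2]
#4 0x2f→b2/s0 VC-HIT; vc=[10]
#5 0xac→b10/s0 VC-HIT; vc=[2]
#6 0x26→b2/s0 VC-HIT; vc=[10]
#7 0x2a→b2/s0 L1-HIT; vc=[10]
#8 0x25→b2/s0 L1-HIT; vc=[10]
#9 0xab→b10/s0 VC-HIT; vc=[2]
#10 0x2c→b2/s0 VC-HIT; vc=[10]
#11 0x43→b4/s0 MISS; vc=[10,2]
#12 0xa2→b10/s0 VC-HIT; vc=[4,2]
#13 0x26→b2/s0 VC-HIT; vc=[4,10]
#14 0x25→b2/s0 L1-HIT; vc=[4,10]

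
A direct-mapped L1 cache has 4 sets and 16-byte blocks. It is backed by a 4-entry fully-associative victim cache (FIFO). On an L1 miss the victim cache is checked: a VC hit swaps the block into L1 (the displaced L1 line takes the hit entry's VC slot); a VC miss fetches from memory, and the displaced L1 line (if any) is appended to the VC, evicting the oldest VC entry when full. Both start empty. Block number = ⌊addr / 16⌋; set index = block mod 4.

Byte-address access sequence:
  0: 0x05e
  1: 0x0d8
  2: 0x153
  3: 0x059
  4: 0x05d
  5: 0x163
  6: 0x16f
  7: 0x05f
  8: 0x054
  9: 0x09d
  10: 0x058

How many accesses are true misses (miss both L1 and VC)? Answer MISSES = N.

MISSES = 5

0: 0x5e (blk 5, set 1) → MISS  vc=[]
1: 0xd8 (blk 13, set 1) → MISS  vc=[5]
2: 0x153 (blk 21, set 1) → MISS  vc=[5, 13]
3: 0x59 (blk 5, set 1) → VC-HIT  vc=[21, 13]
4: 0x5d (blk 5, set 1) → L1-HIT  vc=[21, 13]
5: 0x163 (blk 22, set 2) → MISS  vc=[21, 13]
6: 0x16f (blk 22, set 2) → L1-HIT  vc=[21, 13]
7: 0x5f (blk 5, set 1) → L1-HIT  vc=[21, 13]
8: 0x54 (blk 5, set 1) → L1-HIT  vc=[21, 13]
9: 0x9d (blk 9, set 1) → MISS  vc=[21, 13, 5]
10: 0x58 (blk 5, set 1) → VC-HIT  vc=[21, 13, 9]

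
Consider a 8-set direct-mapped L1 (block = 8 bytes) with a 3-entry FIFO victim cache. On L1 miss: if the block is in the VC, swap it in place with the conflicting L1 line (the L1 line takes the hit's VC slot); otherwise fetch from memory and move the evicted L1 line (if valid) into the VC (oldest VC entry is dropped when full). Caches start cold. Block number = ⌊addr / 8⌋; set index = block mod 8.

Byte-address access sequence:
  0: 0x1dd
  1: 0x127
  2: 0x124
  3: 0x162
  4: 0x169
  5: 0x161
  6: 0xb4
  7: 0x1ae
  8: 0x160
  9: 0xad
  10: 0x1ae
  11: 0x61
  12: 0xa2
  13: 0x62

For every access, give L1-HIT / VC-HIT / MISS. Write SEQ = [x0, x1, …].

#0 0x1dd→b59/s3 MISS; vc=[]
#1 0x127→b36/s4 MISS; vc=[]
#2 0x124→b36/s4 L1-HIT; vc=[]
#3 0x162→b44/s4 MISS; vc=[36]
#4 0x169→b45/s5 MISS; vc=[36]
#5 0x161→b44/s4 L1-HIT; vc=[36]
#6 0xb4→b22/s6 MISS; vc=[36]
#7 0x1ae→b53/s5 MISS; vc=[36,45]
#8 0x160→b44/s4 L1-HIT; vc=[36,45]
#9 0xad→b21/s5 MISS; vc=[36,45,53]
#10 0x1ae→b53/s5 VC-HIT; vc=[36,45,21]
#11 0x61→b12/s4 MISS; vc=[45,21,44]
#12 0xa2→b20/s4 MISS; vc=[21,44,12]
#13 0x62→b12/s4 VC-HIT; vc=[21,44,20]

SEQ = [MISS, MISS, L1-HIT, MISS, MISS, L1-HIT, MISS, MISS, L1-HIT, MISS, VC-HIT, MISS, MISS, VC-HIT]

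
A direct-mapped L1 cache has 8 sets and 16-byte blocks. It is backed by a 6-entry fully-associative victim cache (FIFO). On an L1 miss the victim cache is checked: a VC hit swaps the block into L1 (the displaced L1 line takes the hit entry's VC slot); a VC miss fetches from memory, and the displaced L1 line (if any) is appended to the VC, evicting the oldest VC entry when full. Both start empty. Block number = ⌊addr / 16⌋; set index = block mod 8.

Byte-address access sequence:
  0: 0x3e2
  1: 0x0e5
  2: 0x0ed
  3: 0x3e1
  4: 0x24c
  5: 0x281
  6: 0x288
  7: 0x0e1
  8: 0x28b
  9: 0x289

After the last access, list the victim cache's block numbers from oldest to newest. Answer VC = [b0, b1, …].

VC = [62]

  [0] addr=0x3e2 blk=62 s=6: MISS | VC []
  [1] addr=0xe5 blk=14 s=6: MISS | VC [62]
  [2] addr=0xed blk=14 s=6: L1-HIT | VC [62]
  [3] addr=0x3e1 blk=62 s=6: VC-HIT | VC [14]
  [4] addr=0x24c blk=36 s=4: MISS | VC [14]
  [5] addr=0x281 blk=40 s=0: MISS | VC [14]
  [6] addr=0x288 blk=40 s=0: L1-HIT | VC [14]
  [7] addr=0xe1 blk=14 s=6: VC-HIT | VC [62]
  [8] addr=0x28b blk=40 s=0: L1-HIT | VC [62]
  [9] addr=0x289 blk=40 s=0: L1-HIT | VC [62]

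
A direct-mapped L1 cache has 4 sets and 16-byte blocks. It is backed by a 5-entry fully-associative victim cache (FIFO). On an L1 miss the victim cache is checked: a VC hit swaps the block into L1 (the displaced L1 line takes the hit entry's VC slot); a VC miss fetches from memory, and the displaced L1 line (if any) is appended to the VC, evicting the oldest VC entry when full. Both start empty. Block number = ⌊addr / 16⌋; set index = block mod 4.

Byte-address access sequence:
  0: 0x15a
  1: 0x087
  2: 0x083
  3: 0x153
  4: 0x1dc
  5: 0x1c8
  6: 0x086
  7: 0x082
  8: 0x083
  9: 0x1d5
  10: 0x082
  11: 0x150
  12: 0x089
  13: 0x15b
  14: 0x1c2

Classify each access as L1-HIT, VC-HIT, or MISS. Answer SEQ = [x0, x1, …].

#0 0x15a→b21/s1 MISS; vc=[]
#1 0x87→b8/s0 MISS; vc=[]
#2 0x83→b8/s0 L1-HIT; vc=[]
#3 0x153→b21/s1 L1-HIT; vc=[]
#4 0x1dc→b29/s1 MISS; vc=[21]
#5 0x1c8→b28/s0 MISS; vc=[21,8]
#6 0x86→b8/s0 VC-HIT; vc=[21,28]
#7 0x82→b8/s0 L1-HIT; vc=[21,28]
#8 0x83→b8/s0 L1-HIT; vc=[21,28]
#9 0x1d5→b29/s1 L1-HIT; vc=[21,28]
#10 0x82→b8/s0 L1-HIT; vc=[21,28]
#11 0x150→b21/s1 VC-HIT; vc=[29,28]
#12 0x89→b8/s0 L1-HIT; vc=[29,28]
#13 0x15b→b21/s1 L1-HIT; vc=[29,28]
#14 0x1c2→b28/s0 VC-HIT; vc=[29,8]

SEQ = [MISS, MISS, L1-HIT, L1-HIT, MISS, MISS, VC-HIT, L1-HIT, L1-HIT, L1-HIT, L1-HIT, VC-HIT, L1-HIT, L1-HIT, VC-HIT]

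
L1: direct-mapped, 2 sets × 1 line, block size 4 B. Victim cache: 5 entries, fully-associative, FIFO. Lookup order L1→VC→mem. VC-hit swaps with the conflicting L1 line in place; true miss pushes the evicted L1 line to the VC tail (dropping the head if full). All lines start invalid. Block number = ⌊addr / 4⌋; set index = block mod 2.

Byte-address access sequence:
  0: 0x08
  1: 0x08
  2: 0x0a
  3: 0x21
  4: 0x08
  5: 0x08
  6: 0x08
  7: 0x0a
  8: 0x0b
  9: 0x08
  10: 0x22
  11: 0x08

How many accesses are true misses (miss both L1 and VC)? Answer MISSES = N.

MISSES = 2

#0 0x8→b2/s0 MISS; vc=[]
#1 0x8→b2/s0 L1-HIT; vc=[]
#2 0xa→b2/s0 L1-HIT; vc=[]
#3 0x21→b8/s0 MISS; vc=[2]
#4 0x8→b2/s0 VC-HIT; vc=[8]
#5 0x8→b2/s0 L1-HIT; vc=[8]
#6 0x8→b2/s0 L1-HIT; vc=[8]
#7 0xa→b2/s0 L1-HIT; vc=[8]
#8 0xb→b2/s0 L1-HIT; vc=[8]
#9 0x8→b2/s0 L1-HIT; vc=[8]
#10 0x22→b8/s0 VC-HIT; vc=[2]
#11 0x8→b2/s0 VC-HIT; vc=[8]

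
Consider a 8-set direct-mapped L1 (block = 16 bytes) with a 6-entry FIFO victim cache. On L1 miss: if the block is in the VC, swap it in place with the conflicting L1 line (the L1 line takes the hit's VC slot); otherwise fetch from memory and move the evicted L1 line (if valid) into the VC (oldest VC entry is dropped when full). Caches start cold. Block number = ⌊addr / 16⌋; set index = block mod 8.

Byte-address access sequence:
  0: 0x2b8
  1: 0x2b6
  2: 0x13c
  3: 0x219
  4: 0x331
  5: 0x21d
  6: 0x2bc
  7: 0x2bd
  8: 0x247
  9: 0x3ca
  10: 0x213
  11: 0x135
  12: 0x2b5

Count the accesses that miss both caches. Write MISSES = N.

MISSES = 6

  [0] addr=0x2b8 blk=43 s=3: MISS | VC []
  [1] addr=0x2b6 blk=43 s=3: L1-HIT | VC []
  [2] addr=0x13c blk=19 s=3: MISS | VC [43]
  [3] addr=0x219 blk=33 s=1: MISS | VC [43]
  [4] addr=0x331 blk=51 s=3: MISS | VC [43, 19]
  [5] addr=0x21d blk=33 s=1: L1-HIT | VC [43, 19]
  [6] addr=0x2bc blk=43 s=3: VC-HIT | VC [51, 19]
  [7] addr=0x2bd blk=43 s=3: L1-HIT | VC [51, 19]
  [8] addr=0x247 blk=36 s=4: MISS | VC [51, 19]
  [9] addr=0x3ca blk=60 s=4: MISS | VC [51, 19, 36]
  [10] addr=0x213 blk=33 s=1: L1-HIT | VC [51, 19, 36]
  [11] addr=0x135 blk=19 s=3: VC-HIT | VC [51, 43, 36]
  [12] addr=0x2b5 blk=43 s=3: VC-HIT | VC [51, 19, 36]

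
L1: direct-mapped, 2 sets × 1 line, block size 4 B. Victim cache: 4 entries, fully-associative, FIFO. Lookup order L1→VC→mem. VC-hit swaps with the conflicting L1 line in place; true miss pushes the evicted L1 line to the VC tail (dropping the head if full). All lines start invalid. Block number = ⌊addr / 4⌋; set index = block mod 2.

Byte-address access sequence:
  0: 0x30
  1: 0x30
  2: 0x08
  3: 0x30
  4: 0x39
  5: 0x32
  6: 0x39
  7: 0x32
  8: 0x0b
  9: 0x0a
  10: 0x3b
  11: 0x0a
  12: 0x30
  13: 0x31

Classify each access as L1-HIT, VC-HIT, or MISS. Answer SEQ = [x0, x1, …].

SEQ = [MISS, L1-HIT, MISS, VC-HIT, MISS, VC-HIT, VC-HIT, VC-HIT, VC-HIT, L1-HIT, VC-HIT, VC-HIT, VC-HIT, L1-HIT]

  [0] addr=0x30 blk=12 s=0: MISS | VC []
  [1] addr=0x30 blk=12 s=0: L1-HIT | VC []
  [2] addr=0x8 blk=2 s=0: MISS | VC [12]
  [3] addr=0x30 blk=12 s=0: VC-HIT | VC [2]
  [4] addr=0x39 blk=14 s=0: MISS | VC [2, 12]
  [5] addr=0x32 blk=12 s=0: VC-HIT | VC [2, 14]
  [6] addr=0x39 blk=14 s=0: VC-HIT | VC [2, 12]
  [7] addr=0x32 blk=12 s=0: VC-HIT | VC [2, 14]
  [8] addr=0xb blk=2 s=0: VC-HIT | VC [12, 14]
  [9] addr=0xa blk=2 s=0: L1-HIT | VC [12, 14]
  [10] addr=0x3b blk=14 s=0: VC-HIT | VC [12, 2]
  [11] addr=0xa blk=2 s=0: VC-HIT | VC [12, 14]
  [12] addr=0x30 blk=12 s=0: VC-HIT | VC [2, 14]
  [13] addr=0x31 blk=12 s=0: L1-HIT | VC [2, 14]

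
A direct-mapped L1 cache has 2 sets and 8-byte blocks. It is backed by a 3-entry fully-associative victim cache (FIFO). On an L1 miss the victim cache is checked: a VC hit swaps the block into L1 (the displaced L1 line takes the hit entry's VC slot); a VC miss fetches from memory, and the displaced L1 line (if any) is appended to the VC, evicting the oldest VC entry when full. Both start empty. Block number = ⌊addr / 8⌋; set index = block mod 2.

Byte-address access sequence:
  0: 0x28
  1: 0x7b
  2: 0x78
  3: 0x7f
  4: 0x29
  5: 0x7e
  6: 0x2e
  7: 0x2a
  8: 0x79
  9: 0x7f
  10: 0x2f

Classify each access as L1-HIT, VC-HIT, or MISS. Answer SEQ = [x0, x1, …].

  [0] addr=0x28 blk=5 s=1: MISS | VC []
  [1] addr=0x7b blk=15 s=1: MISS | VC [5]
  [2] addr=0x78 blk=15 s=1: L1-HIT | VC [5]
  [3] addr=0x7f blk=15 s=1: L1-HIT | VC [5]
  [4] addr=0x29 blk=5 s=1: VC-HIT | VC [15]
  [5] addr=0x7e blk=15 s=1: VC-HIT | VC [5]
  [6] addr=0x2e blk=5 s=1: VC-HIT | VC [15]
  [7] addr=0x2a blk=5 s=1: L1-HIT | VC [15]
  [8] addr=0x79 blk=15 s=1: VC-HIT | VC [5]
  [9] addr=0x7f blk=15 s=1: L1-HIT | VC [5]
  [10] addr=0x2f blk=5 s=1: VC-HIT | VC [15]

SEQ = [MISS, MISS, L1-HIT, L1-HIT, VC-HIT, VC-HIT, VC-HIT, L1-HIT, VC-HIT, L1-HIT, VC-HIT]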